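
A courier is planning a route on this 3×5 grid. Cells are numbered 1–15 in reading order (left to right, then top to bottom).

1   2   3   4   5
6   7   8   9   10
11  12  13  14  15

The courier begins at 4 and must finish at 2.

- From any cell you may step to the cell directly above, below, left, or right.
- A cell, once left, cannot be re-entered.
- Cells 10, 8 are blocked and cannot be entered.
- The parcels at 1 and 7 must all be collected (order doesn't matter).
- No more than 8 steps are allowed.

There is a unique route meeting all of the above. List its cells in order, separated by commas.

The budget equals the shortest possible length, so every move has to be on a shortest route through the required cells.
Route from 4: down 2 to 14, left 2 to 12, up 1 to 7, left 1 to 6, up 1 to 1, right 1 to 2 — 8 moves in all.
Check: all required cells visited; 8 ≤ 8 moves.

4, 9, 14, 13, 12, 7, 6, 1, 2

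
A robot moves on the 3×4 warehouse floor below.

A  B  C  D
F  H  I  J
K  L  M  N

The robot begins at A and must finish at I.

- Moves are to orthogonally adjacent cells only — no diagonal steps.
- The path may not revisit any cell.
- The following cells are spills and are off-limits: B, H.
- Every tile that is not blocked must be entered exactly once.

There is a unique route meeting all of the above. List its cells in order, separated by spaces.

A F K L M N J D C I

Need to visit all 10 open cells exactly once, starting at A and ending at I.
Route from A: 2× down (reaching K), 3× right (reaching N), 2× up (reaching D), left to C, down to I — 9 moves in all.
Check: all 10 open cells covered.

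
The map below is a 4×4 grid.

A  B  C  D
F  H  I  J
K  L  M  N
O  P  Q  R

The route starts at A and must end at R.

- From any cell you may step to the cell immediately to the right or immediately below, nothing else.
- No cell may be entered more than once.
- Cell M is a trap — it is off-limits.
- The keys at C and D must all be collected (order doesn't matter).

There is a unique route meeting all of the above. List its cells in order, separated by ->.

Moves only go right or down, so the column and row indices never decrease.
Route from A: right 3 to D, down 3 to R — 6 moves in all.
Check: all required cells visited.

A -> B -> C -> D -> J -> N -> R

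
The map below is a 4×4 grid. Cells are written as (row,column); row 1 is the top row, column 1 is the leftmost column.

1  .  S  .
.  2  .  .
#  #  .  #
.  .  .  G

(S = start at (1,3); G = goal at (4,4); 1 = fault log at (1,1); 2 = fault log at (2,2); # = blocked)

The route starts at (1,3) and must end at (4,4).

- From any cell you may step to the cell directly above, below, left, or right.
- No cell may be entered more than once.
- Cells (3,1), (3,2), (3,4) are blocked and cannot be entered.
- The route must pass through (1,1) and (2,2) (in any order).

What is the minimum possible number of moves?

8

Any route passes through (1,1) and (2,2) in some order between (1,3) and (4,4). Summing Manhattan distances along each leg and taking the cheapest ordering ((1,3) → (1,1) → (2,2) → (4,4)) gives a lower bound of 2 + 2 + 4 = 8 moves.
A route of 8 moves achieves this: (1,3) → (1,2) → (1,1) → (2,1) → (2,2) → (2,3) → (3,3) → (4,3) → (4,4).
Since 8 matches the lower bound, it is optimal.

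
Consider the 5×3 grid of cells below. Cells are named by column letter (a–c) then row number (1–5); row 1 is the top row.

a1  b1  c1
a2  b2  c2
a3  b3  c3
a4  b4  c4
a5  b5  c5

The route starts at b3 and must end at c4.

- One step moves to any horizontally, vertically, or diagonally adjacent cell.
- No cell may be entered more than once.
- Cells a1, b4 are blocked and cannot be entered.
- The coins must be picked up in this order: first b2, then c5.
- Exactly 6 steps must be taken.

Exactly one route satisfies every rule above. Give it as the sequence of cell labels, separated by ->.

The waypoints must appear in the order b2, c5, with no cell reused.
Route from b3: up to b2, down-left to a3, down to a4, down-right to b5, right to c5, up to c4 — 6 moves in all.
Check: order respected (b2 at step 1, c5 at step 5); 6 moves as required.

b3 -> b2 -> a3 -> a4 -> b5 -> c5 -> c4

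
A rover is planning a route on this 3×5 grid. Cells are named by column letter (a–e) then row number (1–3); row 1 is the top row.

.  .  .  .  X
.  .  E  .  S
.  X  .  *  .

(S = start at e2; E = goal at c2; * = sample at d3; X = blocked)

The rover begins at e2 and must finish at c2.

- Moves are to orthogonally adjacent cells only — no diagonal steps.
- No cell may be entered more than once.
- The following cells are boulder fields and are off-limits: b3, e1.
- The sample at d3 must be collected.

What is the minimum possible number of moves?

Any route passes through d3 somewhere between e2 and c2. Summing Manhattan distances along the two legs (e2 → d3 → c2) gives a lower bound of 2 + 2 = 4 moves.
A route of 4 moves achieves this: e2 → e3 → d3 → d2 → c2.
Since 4 matches the lower bound, it is optimal.

4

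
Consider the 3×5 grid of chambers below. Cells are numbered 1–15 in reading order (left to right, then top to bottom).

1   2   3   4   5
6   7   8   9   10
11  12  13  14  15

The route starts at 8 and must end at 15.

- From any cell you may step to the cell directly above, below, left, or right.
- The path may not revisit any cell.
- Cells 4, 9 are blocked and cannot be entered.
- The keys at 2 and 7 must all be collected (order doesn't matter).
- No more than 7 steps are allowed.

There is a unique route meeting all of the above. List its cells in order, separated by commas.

The 7-move cap with required stops at 2, 7 leaves no slack for detours.
Route from 8: up 1 to 3, left 1 to 2, down 2 to 12, right 3 to 15 — 7 moves in all.
Check: all required cells visited; 7 ≤ 7 moves.

8, 3, 2, 7, 12, 13, 14, 15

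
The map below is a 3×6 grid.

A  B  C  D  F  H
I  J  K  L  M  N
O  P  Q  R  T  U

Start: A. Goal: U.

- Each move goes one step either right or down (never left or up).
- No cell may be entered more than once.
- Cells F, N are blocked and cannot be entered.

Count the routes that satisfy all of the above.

A right/down-only route from A to U makes exactly 2 down-moves and 5 right-moves in some order.
With no other constraints that would be C(7,2) = 21 routes.
Subtract routes through each blocked cell (inclusion–exclusion for overlaps): − through F: 3 − through N: 6 + through F&N: 2 → 14.
That gives 14 routes.

14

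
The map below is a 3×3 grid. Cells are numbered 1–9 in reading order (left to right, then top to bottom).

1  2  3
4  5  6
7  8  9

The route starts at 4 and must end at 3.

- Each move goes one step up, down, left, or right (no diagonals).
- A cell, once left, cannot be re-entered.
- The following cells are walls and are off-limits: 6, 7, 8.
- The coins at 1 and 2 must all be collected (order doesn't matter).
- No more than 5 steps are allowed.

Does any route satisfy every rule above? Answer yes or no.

One route that works: 4 → 1 → 2 → 3.

yes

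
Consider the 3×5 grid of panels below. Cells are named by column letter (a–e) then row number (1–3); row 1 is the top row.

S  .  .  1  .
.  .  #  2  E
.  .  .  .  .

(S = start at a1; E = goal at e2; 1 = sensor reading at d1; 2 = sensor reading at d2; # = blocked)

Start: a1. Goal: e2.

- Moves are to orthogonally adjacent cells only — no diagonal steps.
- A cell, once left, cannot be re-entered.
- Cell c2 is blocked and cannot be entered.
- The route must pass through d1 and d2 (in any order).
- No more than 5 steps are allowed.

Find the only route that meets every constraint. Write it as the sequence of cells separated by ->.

The budget equals the shortest possible length, so every move has to be on a shortest route through the required cells.
Route from a1: right 3 to d1, down 1 to d2, right 1 to e2 — 5 moves in all.
Check: all required cells visited; 5 ≤ 5 moves.

a1 -> b1 -> c1 -> d1 -> d2 -> e2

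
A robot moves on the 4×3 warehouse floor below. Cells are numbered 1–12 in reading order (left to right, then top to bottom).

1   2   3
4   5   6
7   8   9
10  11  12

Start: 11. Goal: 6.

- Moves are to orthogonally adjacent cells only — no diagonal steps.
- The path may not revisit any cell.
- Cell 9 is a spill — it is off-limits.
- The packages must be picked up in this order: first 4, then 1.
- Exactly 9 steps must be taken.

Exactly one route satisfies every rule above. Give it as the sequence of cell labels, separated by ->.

The waypoints must appear in the order 4, 1, with no cell reused.
Route from 11: left 1 to 10, up 1 to 7, right 1 to 8, up 1 to 5, left 1 to 4, up 1 to 1, right 2 to 3, down 1 to 6 — 9 moves in all.
Check: order respected (4 at step 5, 1 at step 6); 9 moves as required.

11 -> 10 -> 7 -> 8 -> 5 -> 4 -> 1 -> 2 -> 3 -> 6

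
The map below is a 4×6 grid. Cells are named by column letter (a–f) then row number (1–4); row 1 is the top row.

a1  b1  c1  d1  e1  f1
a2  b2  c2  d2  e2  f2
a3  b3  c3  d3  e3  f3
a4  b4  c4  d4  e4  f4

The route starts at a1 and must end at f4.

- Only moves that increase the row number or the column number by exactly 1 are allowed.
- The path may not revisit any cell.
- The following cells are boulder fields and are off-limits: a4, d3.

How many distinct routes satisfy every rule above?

A right/down-only route from a1 to f4 makes exactly 3 down-moves and 5 right-moves in some order.
With no other constraints that would be C(8,3) = 56 routes.
Subtract routes through each blocked cell (inclusion–exclusion for overlaps): − through d3: 30 − through a4: 1 → 25.
That gives 25 routes.

25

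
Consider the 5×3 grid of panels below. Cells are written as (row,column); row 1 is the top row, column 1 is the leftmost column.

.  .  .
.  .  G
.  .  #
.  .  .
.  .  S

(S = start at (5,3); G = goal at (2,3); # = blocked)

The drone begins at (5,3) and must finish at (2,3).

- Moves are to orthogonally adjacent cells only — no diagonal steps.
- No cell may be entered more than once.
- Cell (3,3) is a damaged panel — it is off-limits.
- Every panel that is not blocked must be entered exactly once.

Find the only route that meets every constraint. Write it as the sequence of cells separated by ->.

(5,3) -> (4,3) -> (4,2) -> (5,2) -> (5,1) -> (4,1) -> (3,1) -> (3,2) -> (2,2) -> (2,1) -> (1,1) -> (1,2) -> (1,3) -> (2,3)

Need to visit all 14 open cells exactly once, starting at (5,3) and ending at (2,3).
Route from (5,3): up to (4,3), left to (4,2), down to (5,2), left to (5,1), 2× up (reaching (3,1)), right to (3,2), up to (2,2), left to (2,1), up to (1,1), 2× right (reaching (1,3)), down to (2,3) — 13 moves in all.
Check: all 14 open cells covered.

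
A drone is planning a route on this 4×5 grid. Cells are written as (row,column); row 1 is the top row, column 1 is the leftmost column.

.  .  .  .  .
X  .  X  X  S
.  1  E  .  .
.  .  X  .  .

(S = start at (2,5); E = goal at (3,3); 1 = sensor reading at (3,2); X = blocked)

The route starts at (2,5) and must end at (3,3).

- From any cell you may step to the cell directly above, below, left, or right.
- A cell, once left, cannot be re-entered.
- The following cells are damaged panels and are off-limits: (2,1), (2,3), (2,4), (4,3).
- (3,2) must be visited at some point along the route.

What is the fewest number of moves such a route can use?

Any route passes through (3,2) somewhere between (2,5) and (3,3). Summing Manhattan distances along the two legs ((2,5) → (3,2) → (3,3)) gives a lower bound of 4 + 1 = 5 moves.
The shortest route satisfying every rule uses 7 moves: (2,5) → (1,5) → (1,4) → (1,3) → (1,2) → (2,2) → (3,2) → (3,3).
The bound of 5 isn't tight here; checking systematically, no route of length 5 through 6 satisfies every constraint, so 7 is the minimum.

7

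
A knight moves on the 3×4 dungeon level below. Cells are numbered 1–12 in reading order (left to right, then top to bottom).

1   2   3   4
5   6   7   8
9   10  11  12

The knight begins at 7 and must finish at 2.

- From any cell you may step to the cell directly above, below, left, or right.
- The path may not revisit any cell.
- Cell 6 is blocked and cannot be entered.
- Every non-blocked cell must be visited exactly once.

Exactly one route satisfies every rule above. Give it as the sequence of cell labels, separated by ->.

7 -> 3 -> 4 -> 8 -> 12 -> 11 -> 10 -> 9 -> 5 -> 1 -> 2

Need to visit all 11 open cells exactly once, starting at 7 and ending at 2.
Route from 7: up to 3, right to 4, 2× down (reaching 12), 3× left (reaching 9), 2× up (reaching 1), right to 2 — 10 moves in all.
Check: all 11 open cells covered.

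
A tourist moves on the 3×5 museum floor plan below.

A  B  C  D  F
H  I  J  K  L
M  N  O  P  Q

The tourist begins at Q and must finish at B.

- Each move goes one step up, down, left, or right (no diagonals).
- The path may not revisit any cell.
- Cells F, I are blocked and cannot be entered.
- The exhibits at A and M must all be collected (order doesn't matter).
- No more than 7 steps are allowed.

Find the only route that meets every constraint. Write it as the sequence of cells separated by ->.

Q -> P -> O -> N -> M -> H -> A -> B

The 7-move cap with required stops at A, M leaves no slack for detours.
Route from Q: 4× left (reaching M), 2× up (reaching A), right to B — 7 moves in all.
Check: all required cells visited; 7 ≤ 7 moves.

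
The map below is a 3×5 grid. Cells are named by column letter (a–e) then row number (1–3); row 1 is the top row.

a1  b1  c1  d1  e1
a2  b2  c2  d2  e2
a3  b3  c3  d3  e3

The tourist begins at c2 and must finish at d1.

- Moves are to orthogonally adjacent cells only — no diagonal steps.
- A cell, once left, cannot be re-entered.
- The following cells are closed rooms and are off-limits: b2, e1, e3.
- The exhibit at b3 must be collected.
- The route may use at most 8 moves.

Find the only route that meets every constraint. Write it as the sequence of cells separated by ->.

c2 -> c3 -> b3 -> a3 -> a2 -> a1 -> b1 -> c1 -> d1

The budget equals the shortest possible length, so every move has to be on a shortest route through the required cells.
Route from c2: down 1 to c3, left 2 to a3, up 2 to a1, right 3 to d1 — 8 moves in all.
Check: all required cells visited; 8 ≤ 8 moves.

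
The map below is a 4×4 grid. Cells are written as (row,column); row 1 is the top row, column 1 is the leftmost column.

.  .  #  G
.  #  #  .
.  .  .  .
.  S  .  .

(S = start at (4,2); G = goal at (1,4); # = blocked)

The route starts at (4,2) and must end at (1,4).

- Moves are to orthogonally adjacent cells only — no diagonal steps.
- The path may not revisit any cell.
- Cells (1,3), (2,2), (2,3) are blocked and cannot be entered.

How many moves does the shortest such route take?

The Manhattan distance from (4,2) to (1,4) is |4−1| + |2−4| = 5, so at least 5 moves are needed.
A route of 5 moves achieves this: (4,2) → (3,2) → (3,3) → (3,4) → (2,4) → (1,4).
Since 5 matches the lower bound, it is optimal.

5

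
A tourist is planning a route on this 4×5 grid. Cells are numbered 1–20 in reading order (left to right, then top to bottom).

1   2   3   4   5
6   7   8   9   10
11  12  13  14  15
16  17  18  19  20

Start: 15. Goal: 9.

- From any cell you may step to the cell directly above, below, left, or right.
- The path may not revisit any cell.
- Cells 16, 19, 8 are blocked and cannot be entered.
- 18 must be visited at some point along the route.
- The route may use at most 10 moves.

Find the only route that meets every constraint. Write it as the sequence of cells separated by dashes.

Any route must reach 18 and still end at 9 within 10 moves, so the order of the required stops is forced.
Route from 15: left 2 to 13, down 1 to 18, left 1 to 17, up 3 to 2, right 2 to 4, down 1 to 9 — 10 moves in all.
Check: all required cells visited; 10 ≤ 10 moves.

15 - 14 - 13 - 18 - 17 - 12 - 7 - 2 - 3 - 4 - 9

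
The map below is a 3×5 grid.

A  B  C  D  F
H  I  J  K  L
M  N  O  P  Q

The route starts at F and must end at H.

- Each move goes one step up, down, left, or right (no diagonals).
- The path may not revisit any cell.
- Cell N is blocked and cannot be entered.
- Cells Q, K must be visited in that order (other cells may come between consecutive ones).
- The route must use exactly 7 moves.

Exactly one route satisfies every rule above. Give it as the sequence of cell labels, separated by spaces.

The waypoints must appear in the order Q, K, with no cell reused.
Route from F: 2× down (reaching Q), left to P, up to K, 3× left (reaching H) — 7 moves in all.
Check: order respected (Q at step 2, K at step 4); 7 moves as required.

F L Q P K J I H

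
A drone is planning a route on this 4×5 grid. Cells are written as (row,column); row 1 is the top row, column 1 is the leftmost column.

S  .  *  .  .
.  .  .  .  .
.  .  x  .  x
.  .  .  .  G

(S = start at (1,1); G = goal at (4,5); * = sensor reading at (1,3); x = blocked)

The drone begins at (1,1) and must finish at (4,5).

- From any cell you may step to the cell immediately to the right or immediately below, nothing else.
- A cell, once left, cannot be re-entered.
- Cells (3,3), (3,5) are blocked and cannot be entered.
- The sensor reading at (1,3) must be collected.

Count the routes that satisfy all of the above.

A right/down-only route from (1,1) to (4,5) makes exactly 3 down-moves and 4 right-moves in some order.
With no other constraints that would be C(7,3) = 35 routes.
Split at (1,3) and multiply the segment counts (each segment already excludes blocked cells): (1,1)→(1,3): 1; (1,3)→(4,5): 2; product = 2.
That gives 2 routes.

2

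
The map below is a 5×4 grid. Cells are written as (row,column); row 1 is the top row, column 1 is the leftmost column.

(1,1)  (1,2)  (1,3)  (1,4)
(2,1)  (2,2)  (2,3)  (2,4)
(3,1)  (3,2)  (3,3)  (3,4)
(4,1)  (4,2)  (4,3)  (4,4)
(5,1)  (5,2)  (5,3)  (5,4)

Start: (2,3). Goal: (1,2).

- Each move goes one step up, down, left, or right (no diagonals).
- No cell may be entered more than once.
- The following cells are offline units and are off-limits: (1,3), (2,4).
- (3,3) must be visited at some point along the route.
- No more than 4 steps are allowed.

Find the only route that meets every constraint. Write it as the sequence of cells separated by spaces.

(2,3) (3,3) (3,2) (2,2) (1,2)

The 4-move cap with required stops at (3,3) leaves no slack for detours.
Route from (2,3): down 1 to (3,3), left 1 to (3,2), up 2 to (1,2) — 4 moves in all.
Check: all required cells visited; 4 ≤ 4 moves.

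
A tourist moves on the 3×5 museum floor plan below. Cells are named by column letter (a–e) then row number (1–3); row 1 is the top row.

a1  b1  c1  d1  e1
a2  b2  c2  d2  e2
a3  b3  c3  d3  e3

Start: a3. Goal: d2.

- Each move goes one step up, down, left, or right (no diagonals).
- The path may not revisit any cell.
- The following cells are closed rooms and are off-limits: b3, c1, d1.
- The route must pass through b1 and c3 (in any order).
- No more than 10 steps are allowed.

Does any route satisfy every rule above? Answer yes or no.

One route that works: a3 → a2 → a1 → b1 → b2 → c2 → c3 → d3 → d2.

yes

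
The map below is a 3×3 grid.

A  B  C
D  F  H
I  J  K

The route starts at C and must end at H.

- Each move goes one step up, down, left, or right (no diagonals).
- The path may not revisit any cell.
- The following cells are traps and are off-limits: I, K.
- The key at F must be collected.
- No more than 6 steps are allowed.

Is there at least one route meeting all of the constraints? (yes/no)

One route that works: C → B → F → H.

yes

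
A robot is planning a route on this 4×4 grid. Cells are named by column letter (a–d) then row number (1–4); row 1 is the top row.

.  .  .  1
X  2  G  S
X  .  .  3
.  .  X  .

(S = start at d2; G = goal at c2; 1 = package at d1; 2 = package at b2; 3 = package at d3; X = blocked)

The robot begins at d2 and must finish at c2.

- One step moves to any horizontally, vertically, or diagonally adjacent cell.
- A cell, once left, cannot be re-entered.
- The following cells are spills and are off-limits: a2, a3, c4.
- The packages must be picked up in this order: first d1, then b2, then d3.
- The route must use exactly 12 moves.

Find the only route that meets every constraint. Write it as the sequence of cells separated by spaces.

The waypoints must appear in the order d1, b2, d3, with no cell reused.
Route from d2: up to d1, 3× left (reaching a1), down-right to b2, down to b3, down-left to a4, right to b4, up-right to c3, down-right to d4, up to d3, up-left to c2 — 12 moves in all.
Check: order respected (1 at step 1, 2 at step 5, 3 at step 11); 12 moves as required.

d2 d1 c1 b1 a1 b2 b3 a4 b4 c3 d4 d3 c2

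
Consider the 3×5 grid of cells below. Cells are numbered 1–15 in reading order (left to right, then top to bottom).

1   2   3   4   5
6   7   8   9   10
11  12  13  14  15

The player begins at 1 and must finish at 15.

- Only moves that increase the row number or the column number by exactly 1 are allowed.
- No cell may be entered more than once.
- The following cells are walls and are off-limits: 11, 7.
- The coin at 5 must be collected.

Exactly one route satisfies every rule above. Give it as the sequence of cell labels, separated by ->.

1 -> 2 -> 3 -> 4 -> 5 -> 10 -> 15

Moves only go right or down, so the column and row indices never decrease.
Route from 1: 4× right (reaching 5), 2× down (reaching 15) — 6 moves in all.
Check: all required cells visited.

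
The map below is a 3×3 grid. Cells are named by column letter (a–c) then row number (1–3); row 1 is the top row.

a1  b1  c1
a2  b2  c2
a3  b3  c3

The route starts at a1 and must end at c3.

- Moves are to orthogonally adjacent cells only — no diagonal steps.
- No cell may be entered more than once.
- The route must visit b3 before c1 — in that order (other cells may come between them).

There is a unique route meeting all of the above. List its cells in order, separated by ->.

a1 -> a2 -> a3 -> b3 -> b2 -> b1 -> c1 -> c2 -> c3

The waypoints must appear in the order b3, c1, with no cell reused.
Route from a1: down 2 to a3, right 1 to b3, up 2 to b1, right 1 to c1, down 2 to c3 — 8 moves in all.
Check: order respected (b3 at step 3, c1 at step 6).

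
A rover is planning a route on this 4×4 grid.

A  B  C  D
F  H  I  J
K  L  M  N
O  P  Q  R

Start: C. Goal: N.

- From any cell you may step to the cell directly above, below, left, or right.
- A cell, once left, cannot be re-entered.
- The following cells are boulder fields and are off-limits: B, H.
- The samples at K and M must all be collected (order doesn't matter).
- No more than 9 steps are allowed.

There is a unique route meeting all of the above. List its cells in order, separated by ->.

The 9-move cap with required stops at K, M leaves no slack for detours.
Route from C: down 2 to M, left 2 to K, down 1 to O, right 3 to R, up 1 to N — 9 moves in all.
Check: all required cells visited; 9 ≤ 9 moves.

C -> I -> M -> L -> K -> O -> P -> Q -> R -> N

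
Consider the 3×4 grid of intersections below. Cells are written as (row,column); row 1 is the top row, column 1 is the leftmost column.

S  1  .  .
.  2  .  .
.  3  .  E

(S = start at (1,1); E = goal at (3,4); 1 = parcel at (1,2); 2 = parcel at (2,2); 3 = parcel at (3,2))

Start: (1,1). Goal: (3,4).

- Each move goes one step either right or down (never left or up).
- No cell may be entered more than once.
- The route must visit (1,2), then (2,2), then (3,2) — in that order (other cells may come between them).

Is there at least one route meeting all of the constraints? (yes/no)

yes

One route that works: (1,1) → (1,2) → (2,2) → (3,2) → (3,3) → (3,4).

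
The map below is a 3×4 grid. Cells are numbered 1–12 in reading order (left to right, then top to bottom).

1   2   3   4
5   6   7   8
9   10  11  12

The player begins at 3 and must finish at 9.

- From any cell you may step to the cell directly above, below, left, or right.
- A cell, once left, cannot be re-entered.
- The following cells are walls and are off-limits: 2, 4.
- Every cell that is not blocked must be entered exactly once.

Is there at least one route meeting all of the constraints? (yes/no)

Cell 1 has only one open neighbour but is neither the start nor the goal, so a Hamiltonian route would have to both enter and leave it through the same neighbour — impossible without revisiting.

no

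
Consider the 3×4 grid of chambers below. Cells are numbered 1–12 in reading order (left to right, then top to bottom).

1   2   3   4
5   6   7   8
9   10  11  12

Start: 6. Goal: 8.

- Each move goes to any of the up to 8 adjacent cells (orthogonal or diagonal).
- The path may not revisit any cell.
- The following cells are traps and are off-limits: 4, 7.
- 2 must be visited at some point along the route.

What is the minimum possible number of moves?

Any route passes through 2 somewhere between 6 and 8. Summing Chebyshev distances along the two legs (6 → 2 → 8) gives a lower bound of 1 + 2 = 3 moves.
A route of 3 moves achieves this: 6 → 2 → 3 → 8.
Since 3 matches the lower bound, it is optimal.

3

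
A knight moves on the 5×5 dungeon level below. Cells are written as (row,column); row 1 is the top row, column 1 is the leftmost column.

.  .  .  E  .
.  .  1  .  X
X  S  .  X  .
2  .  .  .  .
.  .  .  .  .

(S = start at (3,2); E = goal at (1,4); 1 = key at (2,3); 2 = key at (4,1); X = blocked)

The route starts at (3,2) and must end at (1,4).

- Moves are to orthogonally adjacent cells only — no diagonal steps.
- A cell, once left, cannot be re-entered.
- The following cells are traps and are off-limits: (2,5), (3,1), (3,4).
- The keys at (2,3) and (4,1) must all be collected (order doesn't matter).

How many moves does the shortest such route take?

Any route passes through (2,3) and (4,1) in some order between (3,2) and (1,4). Summing Manhattan distances along each leg and taking the cheapest ordering ((3,2) → (4,1) → (2,3) → (1,4)) gives a lower bound of 2 + 4 + 2 = 8 moves.
The shortest route satisfying every rule uses 10 moves: (3,2) → (4,2) → (4,1) → (5,1) → (5,2) → (5,3) → (4,3) → (3,3) → (2,3) → (1,3) → (1,4).
The bound of 8 isn't tight here; checking systematically, no route of length 8 through 9 satisfies every constraint, so 10 is the minimum.

10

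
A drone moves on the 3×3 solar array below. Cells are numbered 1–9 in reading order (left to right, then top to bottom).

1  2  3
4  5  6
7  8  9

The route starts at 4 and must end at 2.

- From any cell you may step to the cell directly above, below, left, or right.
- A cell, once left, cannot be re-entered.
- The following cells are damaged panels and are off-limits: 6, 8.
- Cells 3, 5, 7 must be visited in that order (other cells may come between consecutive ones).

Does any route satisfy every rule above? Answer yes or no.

3 must be visited but has only one open neighbour (2), and it is neither the start nor the goal — the route would have to enter and leave through 2, re-entering it.

no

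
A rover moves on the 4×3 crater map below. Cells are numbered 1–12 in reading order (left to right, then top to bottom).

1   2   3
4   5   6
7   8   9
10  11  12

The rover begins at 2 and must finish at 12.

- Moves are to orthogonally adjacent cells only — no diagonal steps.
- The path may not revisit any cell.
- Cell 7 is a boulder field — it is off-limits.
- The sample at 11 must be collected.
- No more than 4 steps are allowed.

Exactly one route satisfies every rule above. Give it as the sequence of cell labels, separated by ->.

2 -> 5 -> 8 -> 11 -> 12

Any route must reach 11 and still end at 12 within 4 moves, so the order of the required stops is forced.
Route from 2: down 3 to 11, right 1 to 12 — 4 moves in all.
Check: all required cells visited; 4 ≤ 4 moves.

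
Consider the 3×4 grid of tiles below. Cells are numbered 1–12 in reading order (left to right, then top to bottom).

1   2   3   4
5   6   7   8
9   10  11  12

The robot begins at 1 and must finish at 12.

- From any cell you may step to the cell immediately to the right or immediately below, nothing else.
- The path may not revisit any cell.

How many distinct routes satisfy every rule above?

A right/down-only route from 1 to 12 makes exactly 2 down-moves and 3 right-moves in some order.
With no other constraints that would be C(5,2) = 10 routes.
That gives 10 routes.

10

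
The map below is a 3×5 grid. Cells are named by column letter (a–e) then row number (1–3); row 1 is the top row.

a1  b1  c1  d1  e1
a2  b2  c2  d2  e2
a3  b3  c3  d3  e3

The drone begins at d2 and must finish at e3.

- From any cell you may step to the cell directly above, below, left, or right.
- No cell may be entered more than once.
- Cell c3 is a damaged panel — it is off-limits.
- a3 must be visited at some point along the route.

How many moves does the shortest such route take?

Any route passes through a3 somewhere between d2 and e3. Summing Manhattan distances along the two legs (d2 → a3 → e3) gives a lower bound of 4 + 4 = 8 moves.
That bound ignores the blocked cells. Measuring each leg by the fewest moves that actually steer around them (d2→a3: 4; a3→e3: 6) raises the lower bound to 10.
The shortest route satisfying every rule uses 12 moves: d2 → c2 → b2 → b3 → a3 → a2 → a1 → b1 → c1 → d1 → e1 → e2 → e3.
The bound of 10 isn't tight here; checking systematically, no route of length 10 through 11 satisfies every constraint, so 12 is the minimum.

12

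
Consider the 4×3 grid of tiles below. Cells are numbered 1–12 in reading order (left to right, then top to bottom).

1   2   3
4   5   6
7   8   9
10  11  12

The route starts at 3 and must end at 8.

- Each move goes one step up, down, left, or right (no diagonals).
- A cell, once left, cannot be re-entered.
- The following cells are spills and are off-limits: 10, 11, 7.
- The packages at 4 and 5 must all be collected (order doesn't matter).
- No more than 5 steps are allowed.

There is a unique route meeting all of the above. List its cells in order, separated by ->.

3 -> 2 -> 1 -> 4 -> 5 -> 8

The budget equals the shortest possible length, so every move has to be on a shortest route through the required cells.
Route from 3: 2× left (reaching 1), down to 4, right to 5, down to 8 — 5 moves in all.
Check: all required cells visited; 5 ≤ 5 moves.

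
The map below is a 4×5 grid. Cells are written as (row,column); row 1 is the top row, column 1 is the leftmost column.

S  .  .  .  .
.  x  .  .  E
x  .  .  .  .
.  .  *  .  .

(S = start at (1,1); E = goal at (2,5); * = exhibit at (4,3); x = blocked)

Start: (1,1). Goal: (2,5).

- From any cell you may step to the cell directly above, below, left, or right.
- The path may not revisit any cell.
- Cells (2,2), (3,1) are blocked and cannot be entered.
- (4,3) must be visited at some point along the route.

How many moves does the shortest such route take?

Any route passes through (4,3) somewhere between (1,1) and (2,5). Summing Manhattan distances along the two legs ((1,1) → (4,3) → (2,5)) gives a lower bound of 5 + 4 = 9 moves.
A route of 9 moves achieves this: (1,1) → (1,2) → (1,3) → (2,3) → (3,3) → (4,3) → (4,4) → (3,4) → (2,4) → (2,5).
Since 9 matches the lower bound, it is optimal.

9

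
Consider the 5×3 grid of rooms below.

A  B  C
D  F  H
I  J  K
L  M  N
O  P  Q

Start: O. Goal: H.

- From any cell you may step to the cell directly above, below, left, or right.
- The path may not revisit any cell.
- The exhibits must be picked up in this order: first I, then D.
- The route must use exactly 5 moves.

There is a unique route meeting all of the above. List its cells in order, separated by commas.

The waypoints must appear in the order I, D, with no cell reused.
Route from O: 3× up (reaching D), 2× right (reaching H) — 5 moves in all.
Check: order respected (I at step 2, D at step 3); 5 moves as required.

O, L, I, D, F, H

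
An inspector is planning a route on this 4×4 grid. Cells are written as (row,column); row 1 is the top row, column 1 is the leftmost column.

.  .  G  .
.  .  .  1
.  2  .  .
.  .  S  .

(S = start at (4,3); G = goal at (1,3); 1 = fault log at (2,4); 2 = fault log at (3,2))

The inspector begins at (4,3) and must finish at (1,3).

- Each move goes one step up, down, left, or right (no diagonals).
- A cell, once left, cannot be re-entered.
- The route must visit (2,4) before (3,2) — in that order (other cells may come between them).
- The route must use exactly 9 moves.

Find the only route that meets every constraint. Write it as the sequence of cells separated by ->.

(4,3) -> (4,4) -> (3,4) -> (2,4) -> (2,3) -> (3,3) -> (3,2) -> (2,2) -> (1,2) -> (1,3)

The waypoints must appear in the order (2,4), (3,2), with no cell reused.
Route from (4,3): right 1 to (4,4), up 2 to (2,4), left 1 to (2,3), down 1 to (3,3), left 1 to (3,2), up 2 to (1,2), right 1 to (1,3) — 9 moves in all.
Check: order respected (1 at step 3, 2 at step 6); 9 moves as required.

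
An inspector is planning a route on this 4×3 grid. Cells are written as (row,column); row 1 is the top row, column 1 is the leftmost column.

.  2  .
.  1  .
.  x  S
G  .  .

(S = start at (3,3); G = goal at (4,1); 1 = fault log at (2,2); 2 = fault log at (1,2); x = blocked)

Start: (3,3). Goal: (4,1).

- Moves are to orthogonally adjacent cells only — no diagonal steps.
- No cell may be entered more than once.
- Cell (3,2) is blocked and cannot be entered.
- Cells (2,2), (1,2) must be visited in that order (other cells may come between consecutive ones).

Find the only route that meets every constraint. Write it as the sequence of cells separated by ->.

(3,3) -> (2,3) -> (2,2) -> (1,2) -> (1,1) -> (2,1) -> (3,1) -> (4,1)

The waypoints must appear in the order (2,2), (1,2), with no cell reused.
Route from (3,3): up 1 to (2,3), left 1 to (2,2), up 1 to (1,2), left 1 to (1,1), down 3 to (4,1) — 7 moves in all.
Check: order respected (1 at step 2, 2 at step 3).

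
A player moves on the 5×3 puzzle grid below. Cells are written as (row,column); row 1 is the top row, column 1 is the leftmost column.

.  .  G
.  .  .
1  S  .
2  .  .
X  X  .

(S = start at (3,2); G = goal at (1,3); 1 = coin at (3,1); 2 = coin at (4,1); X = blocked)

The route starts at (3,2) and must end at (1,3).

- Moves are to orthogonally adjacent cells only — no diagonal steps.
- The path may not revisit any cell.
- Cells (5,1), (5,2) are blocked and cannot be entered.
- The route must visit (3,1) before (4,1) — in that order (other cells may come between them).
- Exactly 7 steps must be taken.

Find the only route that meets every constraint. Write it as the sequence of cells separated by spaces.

The waypoints must appear in the order (3,1), (4,1), with no cell reused.
Route from (3,2): left to (3,1), down to (4,1), 2× right (reaching (4,3)), 3× up (reaching (1,3)) — 7 moves in all.
Check: order respected (1 at step 1, 2 at step 2); 7 moves as required.

(3,2) (3,1) (4,1) (4,2) (4,3) (3,3) (2,3) (1,3)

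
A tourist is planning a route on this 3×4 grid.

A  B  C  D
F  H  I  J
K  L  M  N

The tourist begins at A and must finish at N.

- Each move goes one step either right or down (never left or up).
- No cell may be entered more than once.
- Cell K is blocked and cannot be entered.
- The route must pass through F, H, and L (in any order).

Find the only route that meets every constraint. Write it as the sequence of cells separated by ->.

Moves only go right or down, so the column and row indices never decrease.
Route from A: down to F, right to H, down to L, 2× right (reaching N) — 5 moves in all.
Check: all required cells visited.

A -> F -> H -> L -> M -> N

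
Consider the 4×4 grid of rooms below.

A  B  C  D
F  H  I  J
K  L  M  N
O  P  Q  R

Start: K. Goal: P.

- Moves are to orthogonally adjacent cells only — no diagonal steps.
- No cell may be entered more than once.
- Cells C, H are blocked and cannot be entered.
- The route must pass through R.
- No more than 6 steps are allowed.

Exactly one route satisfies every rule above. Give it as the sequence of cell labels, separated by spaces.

K L M N R Q P

Any route must reach R and still end at P within 6 moves, so the order of the required stops is forced.
Route from K: 3× right (reaching N), down to R, 2× left (reaching P) — 6 moves in all.
Check: all required cells visited; 6 ≤ 6 moves.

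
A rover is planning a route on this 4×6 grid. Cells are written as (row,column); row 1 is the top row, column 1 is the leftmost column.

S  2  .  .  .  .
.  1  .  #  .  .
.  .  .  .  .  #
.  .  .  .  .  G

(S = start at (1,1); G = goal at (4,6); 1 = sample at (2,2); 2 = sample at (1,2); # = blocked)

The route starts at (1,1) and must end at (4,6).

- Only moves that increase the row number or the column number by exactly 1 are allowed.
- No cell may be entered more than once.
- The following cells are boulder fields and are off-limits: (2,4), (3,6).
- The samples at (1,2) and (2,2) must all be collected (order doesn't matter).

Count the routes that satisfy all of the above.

A right/down-only route from (1,1) to (4,6) makes exactly 3 down-moves and 5 right-moves in some order.
With no other constraints that would be C(8,3) = 56 routes.
A monotone route can only reach the required cells in the order (1,2), (2,2), so split there and multiply the segment counts (each segment already excludes blocked cells): (1,1)→(1,2): 1; (1,2)→(2,2): 1; (2,2)→(4,6): 7; product = 7.
That gives 7 routes.

7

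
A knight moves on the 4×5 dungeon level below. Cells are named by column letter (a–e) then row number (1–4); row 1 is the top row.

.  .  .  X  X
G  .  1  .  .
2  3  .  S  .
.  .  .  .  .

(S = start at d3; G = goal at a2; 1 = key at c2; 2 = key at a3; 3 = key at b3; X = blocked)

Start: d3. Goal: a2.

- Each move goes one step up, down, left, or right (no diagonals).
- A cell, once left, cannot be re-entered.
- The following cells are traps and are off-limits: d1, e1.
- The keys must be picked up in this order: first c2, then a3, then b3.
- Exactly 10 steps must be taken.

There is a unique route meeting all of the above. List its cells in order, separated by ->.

The waypoints must appear in the order c2, a3, b3, with no cell reused.
Route from d3: up 1 to d2, left 1 to c2, down 2 to c4, left 2 to a4, up 1 to a3, right 1 to b3, up 1 to b2, left 1 to a2 — 10 moves in all.
Check: order respected (1 at step 2, 2 at step 7, 3 at step 8); 10 moves as required.

d3 -> d2 -> c2 -> c3 -> c4 -> b4 -> a4 -> a3 -> b3 -> b2 -> a2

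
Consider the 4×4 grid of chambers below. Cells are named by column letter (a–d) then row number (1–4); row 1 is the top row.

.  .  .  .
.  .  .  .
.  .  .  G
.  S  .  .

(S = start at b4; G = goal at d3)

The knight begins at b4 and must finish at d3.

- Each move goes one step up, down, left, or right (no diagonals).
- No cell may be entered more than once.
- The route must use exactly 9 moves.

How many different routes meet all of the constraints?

40

Need simple routes of exactly 9 moves from b4 to d3 (Manhattan distance 3, so 3 moves are spent on a detour and 3 undoing it).
Branch systematically from the start, pruning whenever the remaining move budget drops below the Manhattan distance to d3 or differs from it in parity. Grouping the completions by first move — via b3: 16; via a4: 19; via c4: 5 — and summing: 16 + 19 + 5 = 40.
That gives 40 routes.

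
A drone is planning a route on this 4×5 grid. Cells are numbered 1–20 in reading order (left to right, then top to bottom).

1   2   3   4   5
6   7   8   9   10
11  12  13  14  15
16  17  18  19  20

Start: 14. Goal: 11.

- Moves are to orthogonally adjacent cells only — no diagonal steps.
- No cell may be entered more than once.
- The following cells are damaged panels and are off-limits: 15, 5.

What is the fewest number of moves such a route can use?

The Manhattan distance from 14 to 11 is |3−3| + |4−1| = 3, so at least 3 moves are needed.
A route of 3 moves achieves this: 14 → 13 → 12 → 11.
Since 3 matches the lower bound, it is optimal.

3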